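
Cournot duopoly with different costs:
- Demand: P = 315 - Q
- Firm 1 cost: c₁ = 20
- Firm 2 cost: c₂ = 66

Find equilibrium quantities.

q₁* = 113.67, q₂* = 67.67

Work:
Reaction: q₁ = (315 - 20 - q₂)/2
Reaction: q₂ = (315 - 66 - q₁)/2
Solve simultaneously:
q₁* = (315 - 2×20 + 66)/3 = 113.67
q₂* = (315 - 2×66 + 20)/3 = 67.67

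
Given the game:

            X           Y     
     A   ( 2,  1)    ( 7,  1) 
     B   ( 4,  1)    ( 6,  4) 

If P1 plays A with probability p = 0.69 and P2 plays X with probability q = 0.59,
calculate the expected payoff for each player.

E[P1] = 4.2887, E[P2] = 1.3813

Work:
E[P1] = p·q·π₁(A,X) + p·(1-q)·π₁(A,Y) + (1-p)·q·π₁(B,X) + (1-p)·(1-q)·π₁(B,Y)
= 0.69·0.59·2 + 0.69·0.41·7 + 0.31·0.59·4 + 0.31·0.41·6
= 4.2887

E[P2] = 1.3813 (similar calculation)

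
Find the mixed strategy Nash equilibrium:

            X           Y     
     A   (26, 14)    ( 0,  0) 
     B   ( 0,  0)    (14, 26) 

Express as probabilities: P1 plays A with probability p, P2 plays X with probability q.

p = 0.65, q = 0.35

Work:
Find probabilities that make opponent indifferent:
P2 chooses q to make P1 indifferent between A and B
P1 chooses p to make P2 indifferent between X and Y
Mixed NE: P1 plays (A: 0.65, B: 0.35), P2 plays (X: 0.35, Y: 0.65)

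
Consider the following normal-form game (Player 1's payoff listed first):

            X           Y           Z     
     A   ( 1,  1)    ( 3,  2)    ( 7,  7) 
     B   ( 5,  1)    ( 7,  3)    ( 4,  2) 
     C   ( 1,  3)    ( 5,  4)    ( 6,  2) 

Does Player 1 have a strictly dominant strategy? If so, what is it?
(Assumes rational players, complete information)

No strictly dominant strategy exists for Player 1

Work:
A strategy strictly dominates another if it gives a strictly higher payoff against every opponent action. Compare each pair of P1's strategies column-by-column:
  A vs B: [1 vs 5, 3 vs 7, 7 vs 4] → A does not strictly dominate B (column X: 1 ≤ 5)
  A vs C: [1 vs 1, 3 vs 5, 7 vs 6] → A does not strictly dominate C (column X: 1 ≤ 1)
  B vs A: [5 vs 1, 7 vs 3, 4 vs 7] → B does not strictly dominate A (column Z: 4 ≤ 7)
  B vs C: [5 vs 1, 7 vs 5, 4 vs 6] → B does not strictly dominate C (column Z: 4 ≤ 6)
  C vs A: [1 vs 1, 5 vs 3, 6 vs 7] → C does not strictly dominate A (column X: 1 ≤ 1)
  C vs B: [1 vs 5, 5 vs 7, 6 vs 4] → C does not strictly dominate B (column X: 1 ≤ 5)
No single strategy strictly dominates all others → no strictly dominant strategy.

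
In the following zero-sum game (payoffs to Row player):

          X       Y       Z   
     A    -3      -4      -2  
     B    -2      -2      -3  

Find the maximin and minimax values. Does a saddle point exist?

Maximin = -3, Minimax = -2, Saddle: False

Work:
Row minimums: [-4, -3] → maximin = -3
Column maximums: [-2, -2, -2] → minimax = -2
No saddle point (maximin ≠ minimax). Mixed strategy needed.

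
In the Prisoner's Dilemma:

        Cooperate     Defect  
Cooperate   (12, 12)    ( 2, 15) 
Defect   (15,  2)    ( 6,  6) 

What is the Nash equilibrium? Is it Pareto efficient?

(Defect, Defect) is NE; not Pareto efficient

Work:
Defect dominates Cooperate for both players:
If P2 cooperates: Defect (15) > Cooperate (12)
If P2 defects: Defect (6) > Cooperate (2)
NE: (Defect, Defect) with payoff (6, 6)
But (Cooperate, Cooperate) = (12, 12) Pareto dominates (6, 6)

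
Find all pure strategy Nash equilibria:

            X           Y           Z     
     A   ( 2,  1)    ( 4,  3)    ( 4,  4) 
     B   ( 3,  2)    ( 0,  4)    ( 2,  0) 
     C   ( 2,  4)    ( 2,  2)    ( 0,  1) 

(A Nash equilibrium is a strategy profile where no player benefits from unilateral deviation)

Nash equilibrium: (A, Z)

Work:
Best responses:
  P1 vs X: payoffs [2, 3, 2] → best response B (payoff 3)
  P1 vs Y: payoffs [4, 0, 2] → best response A (payoff 4)
  P1 vs Z: payoffs [4, 2, 0] → best response A (payoff 4)
  P2 vs A: payoffs [1, 3, 4] → best response Z (payoff 4)
  P2 vs B: payoffs [2, 4, 0] → best response Y (payoff 4)
  P2 vs C: payoffs [4, 2, 1] → best response X (payoff 4)
Mutual best responses: (A,Z) → Nash equilibria.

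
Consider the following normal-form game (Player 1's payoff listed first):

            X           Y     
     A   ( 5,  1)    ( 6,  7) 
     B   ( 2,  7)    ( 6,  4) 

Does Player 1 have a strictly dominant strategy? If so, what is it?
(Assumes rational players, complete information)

No strictly dominant strategy exists for Player 1

Work:
A strategy strictly dominates another if it gives a strictly higher payoff against every opponent action. Compare each pair of P1's strategies column-by-column:
  A vs B: [5 vs 2, 6 vs 6] → A does not strictly dominate B (column Y: 6 ≤ 6)
  B vs A: [2 vs 5, 6 vs 6] → B does not strictly dominate A (column X: 2 ≤ 5)
No single strategy strictly dominates all others → no strictly dominant strategy.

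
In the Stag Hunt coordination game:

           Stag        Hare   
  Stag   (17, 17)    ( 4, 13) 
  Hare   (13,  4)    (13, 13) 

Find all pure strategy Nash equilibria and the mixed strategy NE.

Pure NE: (Stag, Stag) and (Hare, Hare); Mixed NE: p = 0.6923, q = 0.6923

Work:
Check pure NE:
(Stag, Stag): (17, 17) - no unilateral deviation beneficial
(Hare, Hare): (13, 13) - no unilateral deviation beneficial
Mixed NE: P1 plays Stag with p = 0.6923, P2 plays Stag with q = 0.6923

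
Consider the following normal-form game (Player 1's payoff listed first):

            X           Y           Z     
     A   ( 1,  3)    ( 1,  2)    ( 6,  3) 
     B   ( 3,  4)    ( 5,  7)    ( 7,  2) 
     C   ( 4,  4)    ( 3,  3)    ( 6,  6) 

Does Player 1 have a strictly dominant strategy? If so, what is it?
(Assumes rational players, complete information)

No strictly dominant strategy exists for Player 1

Work:
A strategy strictly dominates another if it gives a strictly higher payoff against every opponent action. Compare each pair of P1's strategies column-by-column:
  A vs B: [1 vs 3, 1 vs 5, 6 vs 7] → A does not strictly dominate B (column X: 1 ≤ 3)
  A vs C: [1 vs 4, 1 vs 3, 6 vs 6] → A does not strictly dominate C (column X: 1 ≤ 4)
  B vs A: [3 vs 1, 5 vs 1, 7 vs 6] → B strictly dominates A
  B vs C: [3 vs 4, 5 vs 3, 7 vs 6] → B does not strictly dominate C (column X: 3 ≤ 4)
  C vs A: [4 vs 1, 3 vs 1, 6 vs 6] → C does not strictly dominate A (column Z: 6 ≤ 6)
  C vs B: [4 vs 3, 3 vs 5, 6 vs 7] → C does not strictly dominate B (column Y: 3 ≤ 5)
No single strategy strictly dominates all others → no strictly dominant strategy.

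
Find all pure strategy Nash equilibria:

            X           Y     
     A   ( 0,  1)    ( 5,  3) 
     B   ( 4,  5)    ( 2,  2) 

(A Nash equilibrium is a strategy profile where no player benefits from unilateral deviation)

Nash equilibrium: (A, Y), (B, X)

Work:
Best responses:
  P1 vs X: payoffs [0, 4] → best response B (payoff 4)
  P1 vs Y: payoffs [5, 2] → best response A (payoff 5)
  P2 vs A: payoffs [1, 3] → best response Y (payoff 3)
  P2 vs B: payoffs [5, 2] → best response X (payoff 5)
Mutual best responses: (A,Y), (B,X) → Nash equilibria.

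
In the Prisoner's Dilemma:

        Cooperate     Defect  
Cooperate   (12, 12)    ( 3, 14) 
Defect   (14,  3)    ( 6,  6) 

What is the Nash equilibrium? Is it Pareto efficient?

(Defect, Defect) is NE; not Pareto efficient

Work:
Defect dominates Cooperate for both players:
If P2 cooperates: Defect (14) > Cooperate (12)
If P2 defects: Defect (6) > Cooperate (3)
NE: (Defect, Defect) with payoff (6, 6)
But (Cooperate, Cooperate) = (12, 12) Pareto dominates (6, 6)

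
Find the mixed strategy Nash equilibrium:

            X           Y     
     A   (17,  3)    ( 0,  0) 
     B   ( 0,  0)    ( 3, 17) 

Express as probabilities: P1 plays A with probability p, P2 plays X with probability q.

p = 0.85, q = 0.15

Work:
Find probabilities that make opponent indifferent:
P2 chooses q to make P1 indifferent between A and B
P1 chooses p to make P2 indifferent between X and Y
Mixed NE: P1 plays (A: 0.85, B: 0.15), P2 plays (X: 0.15, Y: 0.85)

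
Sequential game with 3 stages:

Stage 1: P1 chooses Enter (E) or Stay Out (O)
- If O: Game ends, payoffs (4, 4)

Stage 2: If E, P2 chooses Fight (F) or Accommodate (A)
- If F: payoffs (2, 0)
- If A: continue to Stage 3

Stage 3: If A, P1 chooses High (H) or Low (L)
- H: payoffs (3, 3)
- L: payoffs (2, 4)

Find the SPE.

SPE: (O, A, H); Outcome (4, 4)

Work:
Stage 3: P1 chooses H (3 vs 2)
Stage 2: P2: F->0, A->3 (anticipating H). Choose A
Stage 1: P1: O->4, E->3 (anticipating A, H). Choose O
SPE path: O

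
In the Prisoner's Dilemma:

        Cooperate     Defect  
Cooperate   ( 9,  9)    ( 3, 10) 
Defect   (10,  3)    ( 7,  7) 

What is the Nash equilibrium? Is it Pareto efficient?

(Defect, Defect) is NE; not Pareto efficient

Work:
Defect dominates Cooperate for both players:
If P2 cooperates: Defect (10) > Cooperate (9)
If P2 defects: Defect (7) > Cooperate (3)
NE: (Defect, Defect) with payoff (7, 7)
But (Cooperate, Cooperate) = (9, 9) Pareto dominates (7, 7)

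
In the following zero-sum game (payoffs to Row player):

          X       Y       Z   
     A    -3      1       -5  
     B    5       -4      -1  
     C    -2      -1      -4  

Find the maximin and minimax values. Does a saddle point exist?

Maximin = -4, Minimax = -1, Saddle: False

Work:
Row minimums: [-5, -4, -4] → maximin = -4
Column maximums: [5, 1, -1] → minimax = -1
No saddle point (maximin ≠ minimax). Mixed strategy needed.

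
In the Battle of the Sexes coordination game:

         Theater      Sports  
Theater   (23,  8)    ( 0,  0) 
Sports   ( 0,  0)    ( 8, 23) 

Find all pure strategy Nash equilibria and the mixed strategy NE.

Pure NE: (Theater, Theater) and (Sports, Sports); Mixed NE: p = 0.7419, q = 0.2581

Work:
Check pure NE:
(Theater, Theater): (23, 8) - no unilateral deviation beneficial
(Sports, Sports): (8, 23) - no unilateral deviation beneficial
Mixed NE: P1 plays Theater with p = 0.7419, P2 plays Theater with q = 0.2581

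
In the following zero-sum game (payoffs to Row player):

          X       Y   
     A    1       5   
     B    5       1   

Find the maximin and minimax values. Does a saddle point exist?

Maximin = 1, Minimax = 5, Saddle: False

Work:
Row minimums: [1, 1] → maximin = 1
Column maximums: [5, 5] → minimax = 5
No saddle point (maximin ≠ minimax). Mixed strategy needed.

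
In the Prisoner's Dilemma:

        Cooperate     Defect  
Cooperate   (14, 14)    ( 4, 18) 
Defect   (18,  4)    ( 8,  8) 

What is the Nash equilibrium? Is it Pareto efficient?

(Defect, Defect) is NE; not Pareto efficient

Work:
Defect dominates Cooperate for both players:
If P2 cooperates: Defect (18) > Cooperate (14)
If P2 defects: Defect (8) > Cooperate (4)
NE: (Defect, Defect) with payoff (8, 8)
But (Cooperate, Cooperate) = (14, 14) Pareto dominates (8, 8)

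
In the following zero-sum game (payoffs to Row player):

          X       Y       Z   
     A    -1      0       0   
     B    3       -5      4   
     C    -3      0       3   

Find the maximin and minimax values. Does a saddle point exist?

Maximin = -1, Minimax = 0, Saddle: False

Work:
Row minimums: [-1, -5, -3] → maximin = -1
Column maximums: [3, 0, 4] → minimax = 0
No saddle point (maximin ≠ minimax). Mixed strategy needed.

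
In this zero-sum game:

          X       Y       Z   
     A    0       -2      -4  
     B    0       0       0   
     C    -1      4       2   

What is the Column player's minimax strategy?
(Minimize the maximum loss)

Column should play X, value = 0

Work:
Column player minimizes Row's maximum payoff:
Column X: max payoff to Row = 0
Column Y: max payoff to Row = 4
Column Z: max payoff to Row = 2
Minimum is 0, achieved by column X.
Minimax strategy: X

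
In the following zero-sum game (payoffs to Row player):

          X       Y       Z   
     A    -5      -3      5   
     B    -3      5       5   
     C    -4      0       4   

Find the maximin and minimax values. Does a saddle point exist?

Maximin = -3, Minimax = -3, Saddle: True

Work:
Row minimums: [-5, -3, -4] → maximin = -3
Column maximums: [-3, 5, 5] → minimax = -3
Saddle point exists! Game value = -3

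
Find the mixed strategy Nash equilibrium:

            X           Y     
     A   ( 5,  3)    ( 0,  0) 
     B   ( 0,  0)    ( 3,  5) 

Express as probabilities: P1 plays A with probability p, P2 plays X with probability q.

p = 0.625, q = 0.375

Work:
Find probabilities that make opponent indifferent:
P2 chooses q to make P1 indifferent between A and B
P1 chooses p to make P2 indifferent between X and Y
Mixed NE: P1 plays (A: 0.625, B: 0.375), P2 plays (X: 0.375, Y: 0.625)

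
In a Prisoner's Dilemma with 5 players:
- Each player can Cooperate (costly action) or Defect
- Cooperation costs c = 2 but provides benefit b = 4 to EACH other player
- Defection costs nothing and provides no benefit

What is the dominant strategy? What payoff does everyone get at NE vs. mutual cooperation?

Dominant: Defect; NE payoff = 0; Coop payoff = 14

Work:
Defect dominates (saves cost c = 2, benefit to others is external)
NE: All defect → everyone gets 0
If all cooperate: each receives (4)×4 - 2 = 14
Social dilemma: 14 > 0 but NE gives 0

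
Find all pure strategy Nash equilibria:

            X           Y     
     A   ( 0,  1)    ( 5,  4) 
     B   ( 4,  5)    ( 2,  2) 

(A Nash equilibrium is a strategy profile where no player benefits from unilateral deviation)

Nash equilibrium: (A, Y), (B, X)

Work:
Best responses:
  P1 vs X: payoffs [0, 4] → best response B (payoff 4)
  P1 vs Y: payoffs [5, 2] → best response A (payoff 5)
  P2 vs A: payoffs [1, 4] → best response Y (payoff 4)
  P2 vs B: payoffs [5, 2] → best response X (payoff 5)
Mutual best responses: (A,Y), (B,X) → Nash equilibria.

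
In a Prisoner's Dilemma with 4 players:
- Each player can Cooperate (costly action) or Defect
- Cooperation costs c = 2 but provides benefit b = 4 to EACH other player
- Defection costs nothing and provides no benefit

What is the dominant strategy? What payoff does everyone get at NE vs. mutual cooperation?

Dominant: Defect; NE payoff = 0; Coop payoff = 10

Work:
Defect dominates (saves cost c = 2, benefit to others is external)
NE: All defect → everyone gets 0
If all cooperate: each receives (3)×4 - 2 = 10
Social dilemma: 10 > 0 but NE gives 0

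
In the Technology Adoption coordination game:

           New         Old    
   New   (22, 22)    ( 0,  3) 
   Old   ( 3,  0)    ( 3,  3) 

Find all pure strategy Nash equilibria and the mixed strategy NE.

Pure NE: (New, New) and (Old, Old); Mixed NE: p = 0.1364, q = 0.1364

Work:
Check pure NE:
(New, New): (22, 22) - no unilateral deviation beneficial
(Old, Old): (3, 3) - no unilateral deviation beneficial
Mixed NE: P1 plays New with p = 0.1364, P2 plays New with q = 0.1364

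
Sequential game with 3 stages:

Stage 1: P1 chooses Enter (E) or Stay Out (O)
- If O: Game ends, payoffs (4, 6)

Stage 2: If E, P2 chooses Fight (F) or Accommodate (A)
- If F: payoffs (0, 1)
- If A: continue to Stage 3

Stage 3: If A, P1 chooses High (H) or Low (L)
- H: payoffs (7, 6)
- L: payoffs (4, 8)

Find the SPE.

SPE: (E, A, H); Outcome (7, 6)

Work:
Stage 3: P1 chooses H (7 vs 4)
Stage 2: P2: F->1, A->6 (anticipating H). Choose A
Stage 1: P1: O->4, E->7 (anticipating A, H). Choose E
SPE path: E -> A -> H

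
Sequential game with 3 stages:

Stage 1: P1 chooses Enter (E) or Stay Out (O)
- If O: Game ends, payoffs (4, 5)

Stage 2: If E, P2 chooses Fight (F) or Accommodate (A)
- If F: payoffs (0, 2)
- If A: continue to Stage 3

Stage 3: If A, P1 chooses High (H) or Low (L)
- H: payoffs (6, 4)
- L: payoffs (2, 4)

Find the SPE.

SPE: (E, A, H); Outcome (6, 4)

Work:
Stage 3: P1 chooses H (6 vs 2)
Stage 2: P2: F->2, A->4 (anticipating H). Choose A
Stage 1: P1: O->4, E->6 (anticipating A, H). Choose E
SPE path: E -> A -> H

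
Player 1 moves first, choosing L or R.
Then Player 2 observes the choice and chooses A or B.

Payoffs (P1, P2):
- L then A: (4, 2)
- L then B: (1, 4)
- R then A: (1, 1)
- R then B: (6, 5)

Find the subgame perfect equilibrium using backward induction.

P1 plays R, P2 plays B after L and B after R; Payoff (6, 5)

Work:
Backward induction:
After L: P2 chooses B → P1 gets 1
After R: P2 chooses B → P1 gets 6
P1 chooses R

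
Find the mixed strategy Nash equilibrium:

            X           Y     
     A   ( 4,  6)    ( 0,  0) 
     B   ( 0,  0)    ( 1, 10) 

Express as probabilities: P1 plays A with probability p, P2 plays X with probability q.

p = 0.625, q = 0.2

Work:
Find probabilities that make opponent indifferent:
P2 chooses q to make P1 indifferent between A and B
P1 chooses p to make P2 indifferent between X and Y
Mixed NE: P1 plays (A: 0.625, B: 0.375), P2 plays (X: 0.2, Y: 0.8)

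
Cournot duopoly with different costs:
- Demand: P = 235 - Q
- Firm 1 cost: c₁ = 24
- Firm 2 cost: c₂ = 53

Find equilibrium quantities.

q₁* = 80.0, q₂* = 51.0

Work:
Reaction: q₁ = (235 - 24 - q₂)/2
Reaction: q₂ = (235 - 53 - q₁)/2
Solve simultaneously:
q₁* = (235 - 2×24 + 53)/3 = 80.0
q₂* = (235 - 2×53 + 24)/3 = 51.0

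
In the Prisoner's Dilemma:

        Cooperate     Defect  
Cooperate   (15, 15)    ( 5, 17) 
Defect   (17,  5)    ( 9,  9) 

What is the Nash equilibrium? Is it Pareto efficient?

(Defect, Defect) is NE; not Pareto efficient

Work:
Defect dominates Cooperate for both players:
If P2 cooperates: Defect (17) > Cooperate (15)
If P2 defects: Defect (9) > Cooperate (5)
NE: (Defect, Defect) with payoff (9, 9)
But (Cooperate, Cooperate) = (15, 15) Pareto dominates (9, 9)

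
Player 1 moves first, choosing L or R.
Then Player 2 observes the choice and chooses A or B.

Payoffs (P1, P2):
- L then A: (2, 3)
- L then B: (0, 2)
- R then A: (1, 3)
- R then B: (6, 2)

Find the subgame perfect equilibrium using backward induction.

P1 plays L, P2 plays A after L and A after R; Payoff (2, 3)

Work:
Backward induction:
After L: P2 chooses A → P1 gets 2
After R: P2 chooses A → P1 gets 1
P1 chooses L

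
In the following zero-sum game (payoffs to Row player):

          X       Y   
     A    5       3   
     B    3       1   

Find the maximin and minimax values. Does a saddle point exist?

Maximin = 3, Minimax = 3, Saddle: True

Work:
Row minimums: [3, 1] → maximin = 3
Column maximums: [5, 3] → minimax = 3
Saddle point exists! Game value = 3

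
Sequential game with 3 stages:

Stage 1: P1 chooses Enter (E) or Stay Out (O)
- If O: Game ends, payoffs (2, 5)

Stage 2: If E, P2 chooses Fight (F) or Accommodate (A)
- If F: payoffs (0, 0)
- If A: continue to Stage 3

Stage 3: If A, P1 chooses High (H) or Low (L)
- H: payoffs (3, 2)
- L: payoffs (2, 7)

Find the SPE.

SPE: (E, A, H); Outcome (3, 2)

Work:
Stage 3: P1 chooses H (3 vs 2)
Stage 2: P2: F->0, A->2 (anticipating H). Choose A
Stage 1: P1: O->2, E->3 (anticipating A, H). Choose E
SPE path: E -> A -> H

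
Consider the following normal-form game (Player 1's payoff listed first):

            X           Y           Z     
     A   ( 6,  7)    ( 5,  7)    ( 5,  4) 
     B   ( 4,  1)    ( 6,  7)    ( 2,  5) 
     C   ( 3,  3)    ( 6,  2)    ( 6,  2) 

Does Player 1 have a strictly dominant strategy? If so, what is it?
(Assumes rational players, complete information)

No strictly dominant strategy exists for Player 1

Work:
A strategy strictly dominates another if it gives a strictly higher payoff against every opponent action. Compare each pair of P1's strategies column-by-column:
  A vs B: [6 vs 4, 5 vs 6, 5 vs 2] → A does not strictly dominate B (column Y: 5 ≤ 6)
  A vs C: [6 vs 3, 5 vs 6, 5 vs 6] → A does not strictly dominate C (column Y: 5 ≤ 6)
  B vs A: [4 vs 6, 6 vs 5, 2 vs 5] → B does not strictly dominate A (column X: 4 ≤ 6)
  B vs C: [4 vs 3, 6 vs 6, 2 vs 6] → B does not strictly dominate C (column Y: 6 ≤ 6)
  C vs A: [3 vs 6, 6 vs 5, 6 vs 5] → C does not strictly dominate A (column X: 3 ≤ 6)
  C vs B: [3 vs 4, 6 vs 6, 6 vs 2] → C does not strictly dominate B (column X: 3 ≤ 4)
No single strategy strictly dominates all others → no strictly dominant strategy.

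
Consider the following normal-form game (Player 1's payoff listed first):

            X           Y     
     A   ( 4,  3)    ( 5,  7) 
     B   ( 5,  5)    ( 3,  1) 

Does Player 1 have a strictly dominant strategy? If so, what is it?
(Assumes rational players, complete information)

No strictly dominant strategy exists for Player 1

Work:
A strategy strictly dominates another if it gives a strictly higher payoff against every opponent action. Compare each pair of P1's strategies column-by-column:
  A vs B: [4 vs 5, 5 vs 3] → A does not strictly dominate B (column X: 4 ≤ 5)
  B vs A: [5 vs 4, 3 vs 5] → B does not strictly dominate A (column Y: 3 ≤ 5)
No single strategy strictly dominates all others → no strictly dominant strategy.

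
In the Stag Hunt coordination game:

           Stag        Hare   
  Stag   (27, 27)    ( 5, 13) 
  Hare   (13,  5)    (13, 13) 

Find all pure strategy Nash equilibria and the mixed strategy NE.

Pure NE: (Stag, Stag) and (Hare, Hare); Mixed NE: p = 0.3636, q = 0.3636

Work:
Check pure NE:
(Stag, Stag): (27, 27) - no unilateral deviation beneficial
(Hare, Hare): (13, 13) - no unilateral deviation beneficial
Mixed NE: P1 plays Stag with p = 0.3636, P2 plays Stag with q = 0.3636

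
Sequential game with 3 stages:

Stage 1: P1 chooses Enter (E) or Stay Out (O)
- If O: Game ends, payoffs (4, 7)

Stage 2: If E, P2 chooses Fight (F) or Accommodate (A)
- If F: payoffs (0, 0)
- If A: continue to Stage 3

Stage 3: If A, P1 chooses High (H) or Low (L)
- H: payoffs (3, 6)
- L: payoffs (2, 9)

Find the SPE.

SPE: (O, A, H); Outcome (4, 7)

Work:
Stage 3: P1 chooses H (3 vs 2)
Stage 2: P2: F->0, A->6 (anticipating H). Choose A
Stage 1: P1: O->4, E->3 (anticipating A, H). Choose O
SPE path: O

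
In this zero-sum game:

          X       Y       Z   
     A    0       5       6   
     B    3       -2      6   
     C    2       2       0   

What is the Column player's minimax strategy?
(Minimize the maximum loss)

Column should play X, value = 3

Work:
Column player minimizes Row's maximum payoff:
Column X: max payoff to Row = 3
Column Y: max payoff to Row = 5
Column Z: max payoff to Row = 6
Minimum is 3, achieved by column X.
Minimax strategy: X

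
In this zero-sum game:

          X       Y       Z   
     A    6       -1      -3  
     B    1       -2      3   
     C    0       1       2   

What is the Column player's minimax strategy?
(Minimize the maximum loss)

Column should play Y, value = 1

Work:
Column player minimizes Row's maximum payoff:
Column X: max payoff to Row = 6
Column Y: max payoff to Row = 1
Column Z: max payoff to Row = 3
Minimum is 1, achieved by column Y.
Minimax strategy: Y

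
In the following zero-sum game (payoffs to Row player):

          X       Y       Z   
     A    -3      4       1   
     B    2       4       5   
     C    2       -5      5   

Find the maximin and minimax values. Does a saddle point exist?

Maximin = 2, Minimax = 2, Saddle: True

Work:
Row minimums: [-3, 2, -5] → maximin = 2
Column maximums: [2, 4, 5] → minimax = 2
Saddle point exists! Game value = 2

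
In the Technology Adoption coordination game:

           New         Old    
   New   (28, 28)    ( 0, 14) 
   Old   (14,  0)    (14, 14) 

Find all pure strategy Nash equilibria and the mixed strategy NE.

Pure NE: (New, New) and (Old, Old); Mixed NE: p = 0.5, q = 0.5

Work:
Check pure NE:
(New, New): (28, 28) - no unilateral deviation beneficial
(Old, Old): (14, 14) - no unilateral deviation beneficial
Mixed NE: P1 plays New with p = 0.5, P2 plays New with q = 0.5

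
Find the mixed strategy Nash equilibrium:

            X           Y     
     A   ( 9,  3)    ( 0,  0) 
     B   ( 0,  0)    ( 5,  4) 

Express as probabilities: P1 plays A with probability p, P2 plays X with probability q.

p = 0.5714, q = 0.3571

Work:
Find probabilities that make opponent indifferent:
P2 chooses q to make P1 indifferent between A and B
P1 chooses p to make P2 indifferent between X and Y
Mixed NE: P1 plays (A: 0.5714, B: 0.4286), P2 plays (X: 0.3571, Y: 0.6429)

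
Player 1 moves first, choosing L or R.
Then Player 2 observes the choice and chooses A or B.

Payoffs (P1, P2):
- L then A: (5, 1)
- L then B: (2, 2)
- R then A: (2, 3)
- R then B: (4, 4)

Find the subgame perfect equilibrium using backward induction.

P1 plays R, P2 plays B after L and B after R; Payoff (4, 4)

Work:
Backward induction:
After L: P2 chooses B → P1 gets 2
After R: P2 chooses B → P1 gets 4
P1 chooses R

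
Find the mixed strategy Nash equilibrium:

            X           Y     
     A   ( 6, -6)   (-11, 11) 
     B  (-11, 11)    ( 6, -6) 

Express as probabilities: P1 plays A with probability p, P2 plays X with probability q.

p = 0.5, q = 0.5

Work:
Find probabilities that make opponent indifferent:
P2 chooses q to make P1 indifferent between A and B
P1 chooses p to make P2 indifferent between X and Y
Mixed NE: P1 plays (A: 0.5, B: 0.5), P2 plays (X: 0.5, Y: 0.5)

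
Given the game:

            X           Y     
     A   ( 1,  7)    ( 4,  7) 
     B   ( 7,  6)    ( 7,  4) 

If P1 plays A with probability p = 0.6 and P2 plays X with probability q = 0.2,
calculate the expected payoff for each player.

E[P1] = 4.84, E[P2] = 5.96

Work:
E[P1] = p·q·π₁(A,X) + p·(1-q)·π₁(A,Y) + (1-p)·q·π₁(B,X) + (1-p)·(1-q)·π₁(B,Y)
= 0.6·0.2·1 + 0.6·0.8·4 + 0.4·0.2·7 + 0.4·0.8·7
= 4.84

E[P2] = 5.96 (similar calculation)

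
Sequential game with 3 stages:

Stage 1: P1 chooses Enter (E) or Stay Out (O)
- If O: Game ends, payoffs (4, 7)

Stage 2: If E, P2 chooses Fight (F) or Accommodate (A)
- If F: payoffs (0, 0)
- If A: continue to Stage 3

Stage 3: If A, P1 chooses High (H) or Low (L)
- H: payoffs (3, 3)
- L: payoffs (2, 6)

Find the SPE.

SPE: (O, A, H); Outcome (4, 7)

Work:
Stage 3: P1 chooses H (3 vs 2)
Stage 2: P2: F->0, A->3 (anticipating H). Choose A
Stage 1: P1: O->4, E->3 (anticipating A, H). Choose O
SPE path: O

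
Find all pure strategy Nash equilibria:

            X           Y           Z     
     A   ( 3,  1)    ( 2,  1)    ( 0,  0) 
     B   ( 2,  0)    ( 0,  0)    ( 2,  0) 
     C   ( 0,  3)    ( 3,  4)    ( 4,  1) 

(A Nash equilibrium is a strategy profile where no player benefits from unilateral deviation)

Nash equilibrium: (A, X), (C, Y)

Work:
Best responses:
  P1 vs X: payoffs [3, 2, 0] → best response A (payoff 3)
  P1 vs Y: payoffs [2, 0, 3] → best response C (payoff 3)
  P1 vs Z: payoffs [0, 2, 4] → best response C (payoff 4)
  P2 vs A: payoffs [1, 1, 0] → best response X/Y (payoff 1)
  P2 vs B: payoffs [0, 0, 0] → best response X/Y/Z (payoff 0)
  P2 vs C: payoffs [3, 4, 1] → best response Y (payoff 4)
Mutual best responses: (A,X), (C,Y) → Nash equilibria.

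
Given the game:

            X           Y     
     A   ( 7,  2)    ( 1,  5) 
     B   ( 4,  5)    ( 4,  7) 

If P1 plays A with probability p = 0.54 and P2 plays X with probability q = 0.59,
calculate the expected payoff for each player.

E[P1] = 4.2916, E[P2] = 4.4214

Work:
E[P1] = p·q·π₁(A,X) + p·(1-q)·π₁(A,Y) + (1-p)·q·π₁(B,X) + (1-p)·(1-q)·π₁(B,Y)
= 0.54·0.59·7 + 0.54·0.41·1 + 0.46·0.59·4 + 0.46·0.41·4
= 4.2916

E[P2] = 4.4214 (similar calculation)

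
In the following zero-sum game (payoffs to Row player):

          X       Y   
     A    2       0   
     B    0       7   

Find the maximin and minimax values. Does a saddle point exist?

Maximin = 0, Minimax = 2, Saddle: False

Work:
Row minimums: [0, 0] → maximin = 0
Column maximums: [2, 7] → minimax = 2
No saddle point (maximin ≠ minimax). Mixed strategy needed.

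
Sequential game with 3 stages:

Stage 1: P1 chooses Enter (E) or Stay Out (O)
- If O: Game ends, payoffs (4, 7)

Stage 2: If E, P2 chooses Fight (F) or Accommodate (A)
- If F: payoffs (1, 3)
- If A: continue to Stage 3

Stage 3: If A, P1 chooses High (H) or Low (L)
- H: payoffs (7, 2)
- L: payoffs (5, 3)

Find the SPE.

SPE: (O, F, H); Outcome (4, 7)

Work:
Stage 3: P1 chooses H (7 vs 5)
Stage 2: P2: F->3, A->2 (anticipating H). Choose F
Stage 1: P1: O->4, E->1 (anticipating F, H). Choose O
SPE path: O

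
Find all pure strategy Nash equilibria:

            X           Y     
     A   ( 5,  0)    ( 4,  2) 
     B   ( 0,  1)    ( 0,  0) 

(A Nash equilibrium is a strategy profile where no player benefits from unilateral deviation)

Nash equilibrium: (A, Y)

Work:
Best responses:
  P1 vs X: payoffs [5, 0] → best response A (payoff 5)
  P1 vs Y: payoffs [4, 0] → best response A (payoff 4)
  P2 vs A: payoffs [0, 2] → best response Y (payoff 2)
  P2 vs B: payoffs [1, 0] → best response X (payoff 1)
Mutual best responses: (A,Y) → Nash equilibria.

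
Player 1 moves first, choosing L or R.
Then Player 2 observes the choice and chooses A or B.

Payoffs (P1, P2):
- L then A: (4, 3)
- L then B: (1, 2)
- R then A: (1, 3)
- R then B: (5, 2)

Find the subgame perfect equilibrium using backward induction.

P1 plays L, P2 plays A after L and A after R; Payoff (4, 3)

Work:
Backward induction:
After L: P2 chooses A → P1 gets 4
After R: P2 chooses A → P1 gets 1
P1 chooses L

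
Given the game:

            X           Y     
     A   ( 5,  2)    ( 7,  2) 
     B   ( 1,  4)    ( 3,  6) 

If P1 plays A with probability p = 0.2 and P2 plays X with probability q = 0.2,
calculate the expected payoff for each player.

E[P1] = 3.4, E[P2] = 4.88

Work:
E[P1] = p·q·π₁(A,X) + p·(1-q)·π₁(A,Y) + (1-p)·q·π₁(B,X) + (1-p)·(1-q)·π₁(B,Y)
= 0.2·0.2·5 + 0.2·0.8·7 + 0.8·0.2·1 + 0.8·0.8·3
= 3.4

E[P2] = 4.88 (similar calculation)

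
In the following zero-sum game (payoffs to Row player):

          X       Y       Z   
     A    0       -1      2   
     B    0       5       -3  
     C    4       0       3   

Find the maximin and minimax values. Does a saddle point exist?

Maximin = 0, Minimax = 3, Saddle: False

Work:
Row minimums: [-1, -3, 0] → maximin = 0
Column maximums: [4, 5, 3] → minimax = 3
No saddle point (maximin ≠ minimax). Mixed strategy needed.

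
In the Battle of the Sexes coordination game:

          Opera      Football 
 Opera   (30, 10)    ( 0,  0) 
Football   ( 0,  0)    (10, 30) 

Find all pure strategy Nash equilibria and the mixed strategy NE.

Pure NE: (Opera, Opera) and (Football, Football); Mixed NE: p = 0.75, q = 0.25

Work:
Check pure NE:
(Opera, Opera): (30, 10) - no unilateral deviation beneficial
(Football, Football): (10, 30) - no unilateral deviation beneficial
Mixed NE: P1 plays Opera with p = 0.75, P2 plays Opera with q = 0.25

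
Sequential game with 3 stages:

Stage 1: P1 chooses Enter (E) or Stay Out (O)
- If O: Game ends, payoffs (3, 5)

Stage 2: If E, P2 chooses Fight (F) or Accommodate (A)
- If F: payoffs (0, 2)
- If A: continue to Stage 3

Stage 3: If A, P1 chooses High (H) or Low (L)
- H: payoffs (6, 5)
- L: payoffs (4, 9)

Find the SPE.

SPE: (E, A, H); Outcome (6, 5)

Work:
Stage 3: P1 chooses H (6 vs 4)
Stage 2: P2: F->2, A->5 (anticipating H). Choose A
Stage 1: P1: O->3, E->6 (anticipating A, H). Choose E
SPE path: E -> A -> H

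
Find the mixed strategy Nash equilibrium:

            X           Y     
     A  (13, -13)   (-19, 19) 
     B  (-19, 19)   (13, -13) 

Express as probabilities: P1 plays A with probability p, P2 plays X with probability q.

p = 0.5, q = 0.5

Work:
Find probabilities that make opponent indifferent:
P2 chooses q to make P1 indifferent between A and B
P1 chooses p to make P2 indifferent between X and Y
Mixed NE: P1 plays (A: 0.5, B: 0.5), P2 plays (X: 0.5, Y: 0.5)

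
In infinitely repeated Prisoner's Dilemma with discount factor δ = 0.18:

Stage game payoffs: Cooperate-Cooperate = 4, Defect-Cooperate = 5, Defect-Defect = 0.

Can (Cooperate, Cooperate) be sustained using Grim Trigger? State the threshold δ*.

δ* = 0.2; since δ = 0.18 < 0.2, cooperation cannot be sustained

Work:
For Grim Trigger:
Cooperate forever: 4/(1-δ)
Defect then punished: 5 + 0·δ/(1-δ)
Need: 4/(1-δ) ≥ 5 + 0·δ/(1-δ)
Solving: δ ≥ (T-R)/(T-P) = (5-4)/(5-0) = 0.2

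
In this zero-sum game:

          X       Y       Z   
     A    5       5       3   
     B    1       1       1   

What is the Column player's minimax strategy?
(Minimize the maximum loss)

Column should play Z, value = 3

Work:
Column player minimizes Row's maximum payoff:
Column X: max payoff to Row = 5
Column Y: max payoff to Row = 5
Column Z: max payoff to Row = 3
Minimum is 3, achieved by column Z.
Minimax strategy: Z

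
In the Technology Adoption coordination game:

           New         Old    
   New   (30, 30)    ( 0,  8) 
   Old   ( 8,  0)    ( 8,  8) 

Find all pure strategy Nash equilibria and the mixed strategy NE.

Pure NE: (New, New) and (Old, Old); Mixed NE: p = 0.2667, q = 0.2667

Work:
Check pure NE:
(New, New): (30, 30) - no unilateral deviation beneficial
(Old, Old): (8, 8) - no unilateral deviation beneficial
Mixed NE: P1 plays New with p = 0.2667, P2 plays New with q = 0.2667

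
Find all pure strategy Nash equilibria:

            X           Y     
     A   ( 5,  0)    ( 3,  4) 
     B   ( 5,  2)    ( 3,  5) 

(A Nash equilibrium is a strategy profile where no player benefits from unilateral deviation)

Nash equilibrium: (A, Y), (B, Y)

Work:
Best responses:
  P1 vs X: payoffs [5, 5] → best response A/B (payoff 5)
  P1 vs Y: payoffs [3, 3] → best response A/B (payoff 3)
  P2 vs A: payoffs [0, 4] → best response Y (payoff 4)
  P2 vs B: payoffs [2, 5] → best response Y (payoff 5)
Mutual best responses: (A,Y), (B,Y) → Nash equilibria.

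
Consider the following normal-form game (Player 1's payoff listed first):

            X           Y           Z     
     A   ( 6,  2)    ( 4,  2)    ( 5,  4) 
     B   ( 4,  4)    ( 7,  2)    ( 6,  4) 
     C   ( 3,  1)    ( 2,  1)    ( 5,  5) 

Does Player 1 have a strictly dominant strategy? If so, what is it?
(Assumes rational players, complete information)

No strictly dominant strategy exists for Player 1

Work:
A strategy strictly dominates another if it gives a strictly higher payoff against every opponent action. Compare each pair of P1's strategies column-by-column:
  A vs B: [6 vs 4, 4 vs 7, 5 vs 6] → A does not strictly dominate B (column Y: 4 ≤ 7)
  A vs C: [6 vs 3, 4 vs 2, 5 vs 5] → A does not strictly dominate C (column Z: 5 ≤ 5)
  B vs A: [4 vs 6, 7 vs 4, 6 vs 5] → B does not strictly dominate A (column X: 4 ≤ 6)
  B vs C: [4 vs 3, 7 vs 2, 6 vs 5] → B strictly dominates C
  C vs A: [3 vs 6, 2 vs 4, 5 vs 5] → C does not strictly dominate A (column X: 3 ≤ 6)
  C vs B: [3 vs 4, 2 vs 7, 5 vs 6] → C does not strictly dominate B (column X: 3 ≤ 4)
No single strategy strictly dominates all others → no strictly dominant strategy.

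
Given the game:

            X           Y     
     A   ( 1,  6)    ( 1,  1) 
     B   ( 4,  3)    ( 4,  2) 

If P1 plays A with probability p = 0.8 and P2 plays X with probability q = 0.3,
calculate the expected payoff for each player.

E[P1] = 1.6, E[P2] = 2.46

Work:
E[P1] = p·q·π₁(A,X) + p·(1-q)·π₁(A,Y) + (1-p)·q·π₁(B,X) + (1-p)·(1-q)·π₁(B,Y)
= 0.8·0.3·1 + 0.8·0.7·1 + 0.2·0.3·4 + 0.2·0.7·4
= 1.6

E[P2] = 2.46 (similar calculation)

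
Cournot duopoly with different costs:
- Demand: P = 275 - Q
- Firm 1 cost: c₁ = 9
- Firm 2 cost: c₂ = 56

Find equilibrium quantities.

q₁* = 104.33, q₂* = 57.33

Work:
Reaction: q₁ = (275 - 9 - q₂)/2
Reaction: q₂ = (275 - 56 - q₁)/2
Solve simultaneously:
q₁* = (275 - 2×9 + 56)/3 = 104.33
q₂* = (275 - 2×56 + 9)/3 = 57.33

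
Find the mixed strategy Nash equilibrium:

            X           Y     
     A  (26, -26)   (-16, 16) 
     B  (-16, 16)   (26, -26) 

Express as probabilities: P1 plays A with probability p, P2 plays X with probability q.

p = 0.5, q = 0.5

Work:
Find probabilities that make opponent indifferent:
P2 chooses q to make P1 indifferent between A and B
P1 chooses p to make P2 indifferent between X and Y
Mixed NE: P1 plays (A: 0.5, B: 0.5), P2 plays (X: 0.5, Y: 0.5)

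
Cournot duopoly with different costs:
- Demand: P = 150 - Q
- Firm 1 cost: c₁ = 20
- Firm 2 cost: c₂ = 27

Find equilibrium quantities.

q₁* = 45.67, q₂* = 38.67

Work:
Reaction: q₁ = (150 - 20 - q₂)/2
Reaction: q₂ = (150 - 27 - q₁)/2
Solve simultaneously:
q₁* = (150 - 2×20 + 27)/3 = 45.67
q₂* = (150 - 2×27 + 20)/3 = 38.67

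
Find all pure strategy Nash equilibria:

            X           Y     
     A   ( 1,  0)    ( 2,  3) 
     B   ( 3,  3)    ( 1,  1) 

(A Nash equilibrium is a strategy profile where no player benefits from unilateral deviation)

Nash equilibrium: (A, Y), (B, X)

Work:
Best responses:
  P1 vs X: payoffs [1, 3] → best response B (payoff 3)
  P1 vs Y: payoffs [2, 1] → best response A (payoff 2)
  P2 vs A: payoffs [0, 3] → best response Y (payoff 3)
  P2 vs B: payoffs [3, 1] → best response X (payoff 3)
Mutual best responses: (A,Y), (B,X) → Nash equilibria.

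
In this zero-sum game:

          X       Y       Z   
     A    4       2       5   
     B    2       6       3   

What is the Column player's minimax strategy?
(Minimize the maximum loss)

Column should play X, value = 4

Work:
Column player minimizes Row's maximum payoff:
Column X: max payoff to Row = 4
Column Y: max payoff to Row = 6
Column Z: max payoff to Row = 5
Minimum is 4, achieved by column X.
Minimax strategy: X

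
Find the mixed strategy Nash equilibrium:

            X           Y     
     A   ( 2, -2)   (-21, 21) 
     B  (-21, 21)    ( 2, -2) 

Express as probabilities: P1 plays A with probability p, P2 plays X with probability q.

p = 0.5, q = 0.5

Work:
Find probabilities that make opponent indifferent:
P2 chooses q to make P1 indifferent between A and B
P1 chooses p to make P2 indifferent between X and Y
Mixed NE: P1 plays (A: 0.5, B: 0.5), P2 plays (X: 0.5, Y: 0.5)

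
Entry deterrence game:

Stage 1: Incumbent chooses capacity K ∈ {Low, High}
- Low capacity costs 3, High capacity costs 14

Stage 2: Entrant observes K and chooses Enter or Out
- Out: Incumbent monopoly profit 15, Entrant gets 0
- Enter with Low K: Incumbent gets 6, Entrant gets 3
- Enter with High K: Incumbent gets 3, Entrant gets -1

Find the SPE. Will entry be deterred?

SPE: (Low, Enter|Low, Out|High); Entry not deterred. Incumbent net profit = 3, Entrant gets 3

Work:
After Low K: Entrant enters (3 > 0)
After High K: Entrant stays out (-1 < 0)
Incumbent: Low → 6−3=3, High → 15−14=1
Incumbent chooses Low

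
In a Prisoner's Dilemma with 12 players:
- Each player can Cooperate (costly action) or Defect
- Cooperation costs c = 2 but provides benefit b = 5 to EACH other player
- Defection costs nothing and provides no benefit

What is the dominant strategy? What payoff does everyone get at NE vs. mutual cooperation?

Dominant: Defect; NE payoff = 0; Coop payoff = 53

Work:
Defect dominates (saves cost c = 2, benefit to others is external)
NE: All defect → everyone gets 0
If all cooperate: each receives (11)×5 - 2 = 53
Social dilemma: 53 > 0 but NE gives 0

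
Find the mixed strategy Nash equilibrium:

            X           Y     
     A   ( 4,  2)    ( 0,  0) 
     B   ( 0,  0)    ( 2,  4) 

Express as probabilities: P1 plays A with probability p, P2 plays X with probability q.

p = 0.6667, q = 0.3333

Work:
Find probabilities that make opponent indifferent:
P2 chooses q to make P1 indifferent between A and B
P1 chooses p to make P2 indifferent between X and Y
Mixed NE: P1 plays (A: 0.6667, B: 0.3333), P2 plays (X: 0.3333, Y: 0.6667)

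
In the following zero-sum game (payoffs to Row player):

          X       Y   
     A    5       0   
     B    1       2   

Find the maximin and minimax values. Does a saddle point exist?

Maximin = 1, Minimax = 2, Saddle: False

Work:
Row minimums: [0, 1] → maximin = 1
Column maximums: [5, 2] → minimax = 2
No saddle point (maximin ≠ minimax). Mixed strategy needed.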